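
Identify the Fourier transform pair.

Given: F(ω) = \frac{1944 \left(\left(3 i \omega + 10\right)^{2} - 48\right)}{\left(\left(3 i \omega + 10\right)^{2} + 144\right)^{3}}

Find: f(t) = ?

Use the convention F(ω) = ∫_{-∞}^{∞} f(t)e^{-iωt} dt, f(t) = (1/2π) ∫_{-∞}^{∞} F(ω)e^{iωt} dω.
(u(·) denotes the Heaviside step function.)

f(t) = t^{2} e^{- \frac{10 t}{3}} \sin{\left(4 t \right)} u\left(t\right)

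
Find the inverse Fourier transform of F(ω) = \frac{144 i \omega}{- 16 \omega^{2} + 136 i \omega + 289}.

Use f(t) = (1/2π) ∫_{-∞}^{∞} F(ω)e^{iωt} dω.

f(t) = 9 \left(1 - \frac{17 t}{4}\right) e^{- \frac{17 t}{4}} u\left(t\right)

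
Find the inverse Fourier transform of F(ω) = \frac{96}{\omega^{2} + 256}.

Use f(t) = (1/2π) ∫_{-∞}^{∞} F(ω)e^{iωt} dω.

f(t) = 3 e^{- 16 \left|{t}\right|}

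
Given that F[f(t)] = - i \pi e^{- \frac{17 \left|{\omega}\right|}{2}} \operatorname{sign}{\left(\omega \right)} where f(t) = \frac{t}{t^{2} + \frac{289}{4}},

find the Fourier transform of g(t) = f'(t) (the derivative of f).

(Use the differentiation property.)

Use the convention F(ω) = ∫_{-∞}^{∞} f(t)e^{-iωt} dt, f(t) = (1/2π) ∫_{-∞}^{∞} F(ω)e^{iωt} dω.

F[g](ω) = \pi \omega e^{- \frac{17 \left|{\omega}\right|}{2}} \operatorname{sign}{\left(\omega \right)}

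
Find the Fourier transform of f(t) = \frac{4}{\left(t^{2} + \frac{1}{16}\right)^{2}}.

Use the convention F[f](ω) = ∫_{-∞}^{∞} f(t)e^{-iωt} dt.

F(ω) = 32 \pi \left(\left|{\omega}\right| + 4\right) e^{- \frac{\left|{\omega}\right|}{4}}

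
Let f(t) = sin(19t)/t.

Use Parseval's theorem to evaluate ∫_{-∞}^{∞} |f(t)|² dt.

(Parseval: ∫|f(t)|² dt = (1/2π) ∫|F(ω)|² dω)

∫|f(t)|² dt = 19 \pi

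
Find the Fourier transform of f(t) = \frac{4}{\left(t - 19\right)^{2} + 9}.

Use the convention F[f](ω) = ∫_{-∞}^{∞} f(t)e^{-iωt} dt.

F(ω) = \frac{4 \pi e^{- 19 i \omega - 3 \left|{\omega}\right|}}{3}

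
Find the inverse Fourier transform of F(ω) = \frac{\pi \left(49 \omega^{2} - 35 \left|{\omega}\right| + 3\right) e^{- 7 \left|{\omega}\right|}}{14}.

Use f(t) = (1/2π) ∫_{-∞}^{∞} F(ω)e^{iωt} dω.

f(t) = \frac{4 t^{4}}{\left(t^{2} + 49\right)^{3}}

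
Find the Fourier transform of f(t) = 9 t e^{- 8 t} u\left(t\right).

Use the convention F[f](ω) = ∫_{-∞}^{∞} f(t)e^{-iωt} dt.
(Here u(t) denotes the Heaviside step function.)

F(ω) = \frac{9}{\left(i \omega + 8\right)^{2}}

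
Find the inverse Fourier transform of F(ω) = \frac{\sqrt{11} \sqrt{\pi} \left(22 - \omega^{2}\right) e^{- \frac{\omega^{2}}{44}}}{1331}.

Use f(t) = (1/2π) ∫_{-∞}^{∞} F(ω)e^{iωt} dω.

f(t) = 4 t^{2} e^{- 11 t^{2}}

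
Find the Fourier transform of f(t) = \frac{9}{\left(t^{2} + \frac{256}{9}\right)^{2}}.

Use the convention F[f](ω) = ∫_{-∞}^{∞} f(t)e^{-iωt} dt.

F(ω) = \frac{81 \pi \left(16 \left|{\omega}\right| + 3\right) e^{- \frac{16 \left|{\omega}\right|}{3}}}{8192}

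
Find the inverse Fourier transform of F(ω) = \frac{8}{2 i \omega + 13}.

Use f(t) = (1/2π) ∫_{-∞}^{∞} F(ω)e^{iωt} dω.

f(t) = 4 e^{- \frac{13 t}{2}} u\left(t\right)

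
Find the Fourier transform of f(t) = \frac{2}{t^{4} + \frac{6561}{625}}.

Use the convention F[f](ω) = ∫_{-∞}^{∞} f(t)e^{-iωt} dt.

F(ω) = \frac{250 \pi e^{- \frac{9 \sqrt{2} \left|{\omega}\right|}{10}} \sin{\left(\frac{9 \sqrt{2} \left|{\omega}\right|}{10} + \frac{\pi}{4} \right)}}{729}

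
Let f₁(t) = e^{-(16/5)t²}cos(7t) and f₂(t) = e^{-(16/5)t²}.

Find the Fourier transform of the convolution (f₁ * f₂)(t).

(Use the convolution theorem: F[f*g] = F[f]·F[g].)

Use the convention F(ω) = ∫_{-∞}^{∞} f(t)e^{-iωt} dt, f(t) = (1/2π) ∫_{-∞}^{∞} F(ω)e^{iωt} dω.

F[f₁*f₂](ω) = \frac{5 \pi \left(e^{\frac{35 \omega}{16}} + 1\right) e^{- \frac{5 \omega^{2}}{32} - \frac{35 \omega}{32} - \frac{245}{64}}}{32}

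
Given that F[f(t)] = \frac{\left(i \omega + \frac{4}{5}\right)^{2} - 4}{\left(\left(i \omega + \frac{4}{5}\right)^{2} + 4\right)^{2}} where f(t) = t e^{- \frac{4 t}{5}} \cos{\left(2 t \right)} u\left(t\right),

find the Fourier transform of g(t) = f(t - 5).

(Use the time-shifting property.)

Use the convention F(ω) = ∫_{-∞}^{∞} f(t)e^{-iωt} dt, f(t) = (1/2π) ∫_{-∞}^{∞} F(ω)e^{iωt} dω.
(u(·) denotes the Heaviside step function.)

F[g](ω) = \frac{25 \left(\left(5 i \omega + 4\right)^{2} - 100\right) e^{- 5 i \omega}}{\left(\left(5 i \omega + 4\right)^{2} + 100\right)^{2}}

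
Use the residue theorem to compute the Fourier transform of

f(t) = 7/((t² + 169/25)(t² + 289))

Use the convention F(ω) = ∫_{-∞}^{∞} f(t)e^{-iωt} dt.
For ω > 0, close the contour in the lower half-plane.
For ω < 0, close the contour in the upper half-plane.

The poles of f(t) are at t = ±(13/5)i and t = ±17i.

Let g(z) = f(z)e^{-iωz}; for large |z| the factor e^{-iωz} decays in the lower half-plane when ω > 0 and in the upper half-plane when ω < 0.

Case ω > 0 (lower half-plane, clockwise contour ⇒ F(ω) = -2πi·ΣRes):
  Res_{z = - \frac{13 i}{5}} g(z) = \frac{125 i e^{- \frac{13 \omega}{5}}}{26208}
  Res_{z = - 17 i} g(z) = - \frac{25 i e^{- 17 \omega}}{34272}
  F(ω) = -2πi·ΣRes = - \frac{25 \pi e^{- 17 \omega}}{17136} + \frac{125 \pi e^{- \frac{13 \omega}{5}}}{13104}

Case ω < 0 (upper half-plane, counterclockwise contour ⇒ F(ω) = +2πi·ΣRes):
  Res_{z = \frac{13 i}{5}} g(z) = - \frac{125 i e^{\frac{13 \omega}{5}}}{26208}
  Res_{z = 17 i} g(z) = \frac{25 i e^{17 \omega}}{34272}
  F(ω) = 2πi·ΣRes = \frac{25 \pi \left(85 e^{\frac{13 \omega}{5}} - 13 e^{17 \omega}\right)}{222768}

Both cases combine into a single formula in |ω|:

F(ω) = - \frac{25 \pi e^{- 17 \left|{\omega}\right|}}{17136} + \frac{125 \pi e^{- \frac{13 \left|{\omega}\right|}{5}}}{13104}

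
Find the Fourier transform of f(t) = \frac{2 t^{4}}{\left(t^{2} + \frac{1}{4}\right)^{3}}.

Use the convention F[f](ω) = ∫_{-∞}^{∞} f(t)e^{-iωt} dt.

F(ω) = \frac{\pi \left(\omega^{2} - 10 \left|{\omega}\right| + 12\right) e^{- \frac{\left|{\omega}\right|}{2}}}{8}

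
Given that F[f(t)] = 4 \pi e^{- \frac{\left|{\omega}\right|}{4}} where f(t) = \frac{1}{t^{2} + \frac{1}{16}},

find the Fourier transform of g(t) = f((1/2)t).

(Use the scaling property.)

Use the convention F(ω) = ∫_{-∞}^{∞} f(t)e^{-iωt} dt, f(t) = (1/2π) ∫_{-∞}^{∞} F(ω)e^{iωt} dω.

F[g](ω) = 8 \pi e^{- \frac{\left|{\omega}\right|}{2}}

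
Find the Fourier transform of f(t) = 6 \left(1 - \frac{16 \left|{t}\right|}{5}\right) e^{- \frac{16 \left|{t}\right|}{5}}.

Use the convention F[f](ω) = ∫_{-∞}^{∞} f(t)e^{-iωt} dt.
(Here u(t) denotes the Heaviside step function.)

F(ω) = \frac{48000 \omega^{2}}{\left(25 \omega^{2} + 256\right)^{2}}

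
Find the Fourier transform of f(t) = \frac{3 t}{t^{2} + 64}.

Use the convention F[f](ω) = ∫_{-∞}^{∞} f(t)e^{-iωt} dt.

F(ω) = - 3 i \pi e^{- 8 \left|{\omega}\right|} \operatorname{sign}{\left(\omega \right)}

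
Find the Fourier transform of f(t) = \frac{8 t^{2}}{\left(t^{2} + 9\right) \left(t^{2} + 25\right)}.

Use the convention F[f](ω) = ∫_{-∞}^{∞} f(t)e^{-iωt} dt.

F(ω) = \frac{\pi \left(5 - 3 e^{2 \left|{\omega}\right|}\right) e^{- 5 \left|{\omega}\right|}}{2}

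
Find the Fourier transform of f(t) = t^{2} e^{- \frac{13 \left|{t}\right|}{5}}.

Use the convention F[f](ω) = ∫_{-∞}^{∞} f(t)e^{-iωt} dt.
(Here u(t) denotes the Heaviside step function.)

F(ω) = \frac{6500 \left(169 - 75 \omega^{2}\right)}{\left(25 \omega^{2} + 169\right)^{3}}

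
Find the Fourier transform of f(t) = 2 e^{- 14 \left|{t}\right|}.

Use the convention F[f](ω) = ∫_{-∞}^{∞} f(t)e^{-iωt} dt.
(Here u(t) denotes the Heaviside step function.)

F(ω) = \frac{56}{\omega^{2} + 196}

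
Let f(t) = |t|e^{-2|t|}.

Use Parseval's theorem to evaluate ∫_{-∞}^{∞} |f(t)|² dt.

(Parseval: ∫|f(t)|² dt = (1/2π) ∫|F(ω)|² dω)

∫|f(t)|² dt = \frac{1}{16}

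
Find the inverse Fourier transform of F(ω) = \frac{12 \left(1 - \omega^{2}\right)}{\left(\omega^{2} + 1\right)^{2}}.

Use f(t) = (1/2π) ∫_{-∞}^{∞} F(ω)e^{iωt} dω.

f(t) = 6 e^{- \left|{t}\right|} \left|{t}\right|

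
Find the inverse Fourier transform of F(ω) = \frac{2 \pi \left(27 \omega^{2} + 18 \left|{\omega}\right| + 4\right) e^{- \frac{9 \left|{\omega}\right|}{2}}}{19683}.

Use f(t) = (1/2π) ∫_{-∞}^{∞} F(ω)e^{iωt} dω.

f(t) = \frac{2}{\left(t^{2} + \frac{81}{4}\right)^{3}}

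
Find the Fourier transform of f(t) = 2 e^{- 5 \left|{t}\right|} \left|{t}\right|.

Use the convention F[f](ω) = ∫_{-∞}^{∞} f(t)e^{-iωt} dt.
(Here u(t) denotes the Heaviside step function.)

F(ω) = \frac{4 \left(25 - \omega^{2}\right)}{\left(\omega^{2} + 25\right)^{2}}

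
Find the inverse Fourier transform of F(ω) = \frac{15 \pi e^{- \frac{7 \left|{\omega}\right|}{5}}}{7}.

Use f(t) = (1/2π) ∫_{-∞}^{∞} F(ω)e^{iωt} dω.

f(t) = \frac{3}{t^{2} + \frac{49}{25}}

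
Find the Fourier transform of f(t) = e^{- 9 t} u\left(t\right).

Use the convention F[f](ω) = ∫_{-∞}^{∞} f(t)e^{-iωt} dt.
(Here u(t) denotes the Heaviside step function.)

F(ω) = \frac{1}{i \omega + 9}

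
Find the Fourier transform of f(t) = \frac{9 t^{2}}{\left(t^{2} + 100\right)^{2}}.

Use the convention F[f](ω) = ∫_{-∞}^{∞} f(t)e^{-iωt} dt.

F(ω) = \frac{9 \pi \left(1 - 10 \left|{\omega}\right|\right) e^{- 10 \left|{\omega}\right|}}{20}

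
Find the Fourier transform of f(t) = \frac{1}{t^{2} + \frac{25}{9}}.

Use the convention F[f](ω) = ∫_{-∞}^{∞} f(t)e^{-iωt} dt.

F(ω) = \frac{3 \pi e^{- \frac{5 \left|{\omega}\right|}{3}}}{5}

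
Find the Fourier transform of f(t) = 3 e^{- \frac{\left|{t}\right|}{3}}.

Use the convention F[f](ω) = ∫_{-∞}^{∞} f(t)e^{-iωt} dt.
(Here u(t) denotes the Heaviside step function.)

F(ω) = \frac{18}{9 \omega^{2} + 1}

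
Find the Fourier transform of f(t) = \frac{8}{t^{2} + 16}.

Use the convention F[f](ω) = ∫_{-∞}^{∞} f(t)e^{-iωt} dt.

F(ω) = 2 \pi e^{- 4 \left|{\omega}\right|}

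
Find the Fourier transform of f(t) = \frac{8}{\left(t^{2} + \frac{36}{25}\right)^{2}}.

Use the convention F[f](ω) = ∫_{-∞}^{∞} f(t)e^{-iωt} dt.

F(ω) = \frac{25 \pi \left(6 \left|{\omega}\right| + 5\right) e^{- \frac{6 \left|{\omega}\right|}{5}}}{54}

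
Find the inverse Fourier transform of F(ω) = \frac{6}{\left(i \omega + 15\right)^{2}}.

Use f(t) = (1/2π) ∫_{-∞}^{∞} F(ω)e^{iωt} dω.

f(t) = 6 t e^{- 15 t} u\left(t\right)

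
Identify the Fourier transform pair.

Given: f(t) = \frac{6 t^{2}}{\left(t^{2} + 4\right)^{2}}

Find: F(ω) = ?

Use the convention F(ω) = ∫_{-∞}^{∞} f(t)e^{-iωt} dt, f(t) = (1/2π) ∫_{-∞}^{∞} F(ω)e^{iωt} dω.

F(ω) = \frac{3 \pi \left(1 - 2 \left|{\omega}\right|\right) e^{- 2 \left|{\omega}\right|}}{2}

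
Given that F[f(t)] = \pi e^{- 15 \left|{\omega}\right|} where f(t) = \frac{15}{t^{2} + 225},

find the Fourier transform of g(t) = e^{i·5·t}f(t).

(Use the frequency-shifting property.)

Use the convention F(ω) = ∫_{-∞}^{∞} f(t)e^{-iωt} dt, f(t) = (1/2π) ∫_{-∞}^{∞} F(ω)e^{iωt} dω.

F[g](ω) = \pi e^{- 15 \left|{\omega - 5}\right|}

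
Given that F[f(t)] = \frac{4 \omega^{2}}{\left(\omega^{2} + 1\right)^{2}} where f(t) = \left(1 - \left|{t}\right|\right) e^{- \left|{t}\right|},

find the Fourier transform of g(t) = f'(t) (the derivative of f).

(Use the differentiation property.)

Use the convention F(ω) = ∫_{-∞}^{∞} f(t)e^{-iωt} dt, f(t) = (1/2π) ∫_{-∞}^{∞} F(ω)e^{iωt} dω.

F[g](ω) = \frac{4 i \omega^{3}}{\left(\omega^{2} + 1\right)^{2}}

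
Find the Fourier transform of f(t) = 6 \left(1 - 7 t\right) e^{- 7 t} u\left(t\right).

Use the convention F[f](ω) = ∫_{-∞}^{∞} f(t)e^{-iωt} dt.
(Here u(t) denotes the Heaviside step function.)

F(ω) = \frac{6 i \omega}{- \omega^{2} + 14 i \omega + 49}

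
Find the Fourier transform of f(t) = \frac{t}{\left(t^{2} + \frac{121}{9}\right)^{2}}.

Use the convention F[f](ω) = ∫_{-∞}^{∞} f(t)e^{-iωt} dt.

F(ω) = - \frac{3 i \pi \omega e^{- \frac{11 \left|{\omega}\right|}{3}}}{22}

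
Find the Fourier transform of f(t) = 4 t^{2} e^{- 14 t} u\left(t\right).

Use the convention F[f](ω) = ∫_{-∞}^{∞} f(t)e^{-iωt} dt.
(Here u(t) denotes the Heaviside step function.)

F(ω) = \frac{8}{\left(i \omega + 14\right)^{3}}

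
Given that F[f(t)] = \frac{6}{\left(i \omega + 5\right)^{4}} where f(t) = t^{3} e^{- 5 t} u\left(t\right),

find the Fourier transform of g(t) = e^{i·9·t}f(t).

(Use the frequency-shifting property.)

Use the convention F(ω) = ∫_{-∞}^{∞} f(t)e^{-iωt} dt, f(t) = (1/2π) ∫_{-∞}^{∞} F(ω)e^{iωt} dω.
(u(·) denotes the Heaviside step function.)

F[g](ω) = \frac{6}{\left(i \left(\omega - 9\right) + 5\right)^{4}}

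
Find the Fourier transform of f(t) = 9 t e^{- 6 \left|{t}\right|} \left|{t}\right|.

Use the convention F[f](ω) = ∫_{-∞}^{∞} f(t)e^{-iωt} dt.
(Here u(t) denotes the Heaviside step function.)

F(ω) = \frac{36 i \omega \left(\omega^{2} - 108\right)}{\left(\omega^{2} + 36\right)^{3}}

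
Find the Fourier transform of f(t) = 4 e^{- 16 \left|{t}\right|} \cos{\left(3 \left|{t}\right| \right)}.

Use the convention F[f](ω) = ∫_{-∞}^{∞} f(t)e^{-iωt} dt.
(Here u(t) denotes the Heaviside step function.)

F(ω) = \frac{128 \left(\omega^{2} + 265\right)}{\omega^{4} + 494 \omega^{2} + 70225}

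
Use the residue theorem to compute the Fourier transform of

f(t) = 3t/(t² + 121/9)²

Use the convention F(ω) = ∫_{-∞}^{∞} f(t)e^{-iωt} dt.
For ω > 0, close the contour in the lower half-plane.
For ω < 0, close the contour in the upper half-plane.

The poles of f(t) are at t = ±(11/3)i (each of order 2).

Let g(z) = f(z)e^{-iωz}; for large |z| the factor e^{-iωz} decays in the lower half-plane when ω > 0 and in the upper half-plane when ω < 0.

Case ω > 0 (lower half-plane, clockwise contour ⇒ F(ω) = -2πi·ΣRes):
  Res_{z = - \frac{11 i}{3}} g(z) = \frac{9 \omega e^{- \frac{11 \omega}{3}}}{44} (pole of order 2)
  F(ω) = -2πi·ΣRes = - \frac{9 i \pi \omega e^{- \frac{11 \omega}{3}}}{22}

Case ω < 0 (upper half-plane, counterclockwise contour ⇒ F(ω) = +2πi·ΣRes):
  Res_{z = \frac{11 i}{3}} g(z) = - \frac{9 \omega e^{\frac{11 \omega}{3}}}{44} (pole of order 2)
  F(ω) = 2πi·ΣRes = - \frac{9 i \pi \omega e^{\frac{11 \omega}{3}}}{22}

Both cases combine into a single formula in |ω|:

F(ω) = - \frac{9 i \pi \omega e^{- \frac{11 \left|{\omega}\right|}{3}}}{22}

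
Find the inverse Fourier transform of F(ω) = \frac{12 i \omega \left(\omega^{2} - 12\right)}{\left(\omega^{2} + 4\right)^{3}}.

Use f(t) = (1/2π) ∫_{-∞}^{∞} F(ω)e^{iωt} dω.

f(t) = 3 t e^{- 2 \left|{t}\right|} \left|{t}\right|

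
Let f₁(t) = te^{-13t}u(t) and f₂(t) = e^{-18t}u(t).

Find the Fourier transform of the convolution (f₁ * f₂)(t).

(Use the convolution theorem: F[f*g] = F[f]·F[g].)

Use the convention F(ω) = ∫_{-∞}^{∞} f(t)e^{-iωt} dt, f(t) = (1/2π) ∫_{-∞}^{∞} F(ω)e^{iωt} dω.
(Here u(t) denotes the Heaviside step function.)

F[f₁*f₂](ω) = \frac{1}{\left(i \omega + 13\right)^{2} \left(i \omega + 18\right)}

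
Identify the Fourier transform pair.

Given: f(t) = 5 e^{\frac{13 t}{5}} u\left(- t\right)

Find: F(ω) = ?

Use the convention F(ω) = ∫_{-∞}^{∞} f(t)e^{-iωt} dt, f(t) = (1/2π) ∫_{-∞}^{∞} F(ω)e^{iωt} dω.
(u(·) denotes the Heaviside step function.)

F(ω) = - \frac{25}{5 i \omega - 13}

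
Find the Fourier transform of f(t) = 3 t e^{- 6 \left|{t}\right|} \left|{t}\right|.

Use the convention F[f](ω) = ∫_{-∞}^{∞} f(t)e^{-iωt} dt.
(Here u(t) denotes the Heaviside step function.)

F(ω) = \frac{12 i \omega \left(\omega^{2} - 108\right)}{\left(\omega^{2} + 36\right)^{3}}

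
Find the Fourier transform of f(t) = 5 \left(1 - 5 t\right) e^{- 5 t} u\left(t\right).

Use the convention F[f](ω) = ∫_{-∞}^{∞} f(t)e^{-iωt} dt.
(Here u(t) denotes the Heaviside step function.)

F(ω) = \frac{5 i \omega}{- \omega^{2} + 10 i \omega + 25}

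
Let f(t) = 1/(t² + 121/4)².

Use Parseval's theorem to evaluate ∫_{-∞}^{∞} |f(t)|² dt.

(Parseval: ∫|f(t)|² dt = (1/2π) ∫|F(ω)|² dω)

∫|f(t)|² dt = \frac{40 \pi}{19487171}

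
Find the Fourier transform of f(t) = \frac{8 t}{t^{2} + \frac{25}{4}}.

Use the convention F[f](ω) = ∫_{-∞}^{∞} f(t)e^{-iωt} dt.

F(ω) = - 8 i \pi e^{- \frac{5 \left|{\omega}\right|}{2}} \operatorname{sign}{\left(\omega \right)}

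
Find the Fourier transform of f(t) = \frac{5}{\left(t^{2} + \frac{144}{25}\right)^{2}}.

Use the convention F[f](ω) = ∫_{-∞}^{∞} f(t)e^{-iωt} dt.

F(ω) = \frac{125 \pi \left(12 \left|{\omega}\right| + 5\right) e^{- \frac{12 \left|{\omega}\right|}{5}}}{3456}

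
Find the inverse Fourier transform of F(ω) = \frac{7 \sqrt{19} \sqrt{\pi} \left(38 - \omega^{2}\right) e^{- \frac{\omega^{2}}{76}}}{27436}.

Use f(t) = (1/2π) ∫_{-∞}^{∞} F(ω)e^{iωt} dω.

f(t) = 7 t^{2} e^{- 19 t^{2}}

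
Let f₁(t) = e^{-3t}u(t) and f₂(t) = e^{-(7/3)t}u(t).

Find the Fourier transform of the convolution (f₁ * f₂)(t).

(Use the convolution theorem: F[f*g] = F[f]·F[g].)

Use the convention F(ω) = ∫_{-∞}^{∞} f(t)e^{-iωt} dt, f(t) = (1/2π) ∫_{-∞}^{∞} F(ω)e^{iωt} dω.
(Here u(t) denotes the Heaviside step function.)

F[f₁*f₂](ω) = \frac{3}{\left(i \omega + 3\right) \left(3 i \omega + 7\right)}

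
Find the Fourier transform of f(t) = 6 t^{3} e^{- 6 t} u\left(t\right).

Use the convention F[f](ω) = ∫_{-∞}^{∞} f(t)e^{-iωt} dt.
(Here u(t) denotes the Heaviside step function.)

F(ω) = \frac{36}{\left(i \omega + 6\right)^{4}}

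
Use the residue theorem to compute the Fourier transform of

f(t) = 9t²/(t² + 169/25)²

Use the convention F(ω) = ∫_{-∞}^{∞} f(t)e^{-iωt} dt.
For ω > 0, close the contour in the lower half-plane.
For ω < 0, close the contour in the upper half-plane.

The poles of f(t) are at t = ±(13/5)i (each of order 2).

Let g(z) = f(z)e^{-iωz}; for large |z| the factor e^{-iωz} decays in the lower half-plane when ω > 0 and in the upper half-plane when ω < 0.

Case ω > 0 (lower half-plane, clockwise contour ⇒ F(ω) = -2πi·ΣRes):
  Res_{z = - \frac{13 i}{5}} g(z) = \frac{9 i \left(5 - 13 \omega\right) e^{- \frac{13 \omega}{5}}}{52} (pole of order 2)
  F(ω) = -2πi·ΣRes = \frac{9 \pi \left(5 - 13 \omega\right) e^{- \frac{13 \omega}{5}}}{26}

Case ω < 0 (upper half-plane, counterclockwise contour ⇒ F(ω) = +2πi·ΣRes):
  Res_{z = \frac{13 i}{5}} g(z) = \frac{9 i \left(- 13 \omega - 5\right) e^{\frac{13 \omega}{5}}}{52} (pole of order 2)
  F(ω) = 2πi·ΣRes = \frac{9 \pi \left(13 \omega + 5\right) e^{\frac{13 \omega}{5}}}{26}

Both cases combine into a single formula in |ω|:

F(ω) = \frac{9 \pi \left(5 - 13 \left|{\omega}\right|\right) e^{- \frac{13 \left|{\omega}\right|}{5}}}{26}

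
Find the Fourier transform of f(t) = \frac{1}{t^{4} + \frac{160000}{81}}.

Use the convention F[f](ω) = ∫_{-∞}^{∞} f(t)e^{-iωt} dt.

F(ω) = \frac{27 \pi e^{- \frac{10 \sqrt{2} \left|{\omega}\right|}{3}} \sin{\left(\frac{10 \sqrt{2} \left|{\omega}\right|}{3} + \frac{\pi}{4} \right)}}{8000}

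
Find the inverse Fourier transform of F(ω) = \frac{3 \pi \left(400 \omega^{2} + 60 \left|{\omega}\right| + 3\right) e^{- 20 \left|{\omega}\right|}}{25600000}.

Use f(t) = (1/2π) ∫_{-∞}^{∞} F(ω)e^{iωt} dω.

f(t) = \frac{3}{\left(t^{2} + 400\right)^{3}}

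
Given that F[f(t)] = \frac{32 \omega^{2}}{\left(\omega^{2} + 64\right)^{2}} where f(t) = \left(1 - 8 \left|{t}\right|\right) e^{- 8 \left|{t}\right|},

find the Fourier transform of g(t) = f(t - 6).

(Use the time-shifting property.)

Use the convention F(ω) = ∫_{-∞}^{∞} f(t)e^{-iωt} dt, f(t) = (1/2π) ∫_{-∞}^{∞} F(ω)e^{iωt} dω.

F[g](ω) = \frac{32 \omega^{2} e^{- 6 i \omega}}{\left(\omega^{2} + 64\right)^{2}}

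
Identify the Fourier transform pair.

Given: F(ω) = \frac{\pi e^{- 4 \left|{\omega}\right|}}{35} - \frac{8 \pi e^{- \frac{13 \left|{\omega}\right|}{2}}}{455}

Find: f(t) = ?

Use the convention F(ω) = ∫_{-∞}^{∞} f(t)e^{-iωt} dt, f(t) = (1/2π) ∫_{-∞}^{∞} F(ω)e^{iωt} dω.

f(t) = \frac{3}{\left(t^{2} + 16\right) \left(t^{2} + \frac{169}{4}\right)}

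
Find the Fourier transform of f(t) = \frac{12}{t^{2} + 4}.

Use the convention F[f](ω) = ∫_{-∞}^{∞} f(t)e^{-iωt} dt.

F(ω) = 6 \pi e^{- 2 \left|{\omega}\right|}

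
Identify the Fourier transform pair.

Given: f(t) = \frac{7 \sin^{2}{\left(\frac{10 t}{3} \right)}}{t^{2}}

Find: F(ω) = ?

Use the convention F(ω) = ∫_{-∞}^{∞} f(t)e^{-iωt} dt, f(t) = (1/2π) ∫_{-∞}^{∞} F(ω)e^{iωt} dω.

F(ω) = \begin{cases} \frac{7 \pi \left(20 - 3 \left|{\omega}\right|\right)}{6} & \text{for}\: \omega > - \frac{20}{3} \wedge \omega < \frac{20}{3} \\0 & \text{otherwise} \end{cases}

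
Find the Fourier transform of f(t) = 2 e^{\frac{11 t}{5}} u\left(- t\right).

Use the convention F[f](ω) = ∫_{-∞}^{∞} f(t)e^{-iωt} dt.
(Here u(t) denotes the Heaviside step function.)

F(ω) = - \frac{10}{5 i \omega - 11}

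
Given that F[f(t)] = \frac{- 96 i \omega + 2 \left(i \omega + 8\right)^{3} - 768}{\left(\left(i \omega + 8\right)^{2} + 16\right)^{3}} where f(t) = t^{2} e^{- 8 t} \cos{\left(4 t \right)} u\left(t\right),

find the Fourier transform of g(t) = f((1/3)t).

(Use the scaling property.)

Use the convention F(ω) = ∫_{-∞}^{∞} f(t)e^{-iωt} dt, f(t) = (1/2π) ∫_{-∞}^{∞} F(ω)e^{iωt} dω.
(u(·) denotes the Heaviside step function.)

F[g](ω) = \frac{6 \left(- 144 i \omega + \left(3 i \omega + 8\right)^{3} - 384\right)}{\left(\left(3 i \omega + 8\right)^{2} + 16\right)^{3}}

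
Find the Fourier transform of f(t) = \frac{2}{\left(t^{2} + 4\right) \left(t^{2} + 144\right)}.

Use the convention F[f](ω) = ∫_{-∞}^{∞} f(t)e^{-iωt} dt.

F(ω) = \frac{\pi \left(6 e^{10 \left|{\omega}\right|} - 1\right) e^{- 12 \left|{\omega}\right|}}{840}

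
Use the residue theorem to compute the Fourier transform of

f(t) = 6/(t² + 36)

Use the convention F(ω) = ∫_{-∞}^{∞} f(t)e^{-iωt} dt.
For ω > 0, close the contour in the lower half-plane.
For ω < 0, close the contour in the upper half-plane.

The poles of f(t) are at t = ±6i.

Let g(z) = f(z)e^{-iωz}; for large |z| the factor e^{-iωz} decays in the lower half-plane when ω > 0 and in the upper half-plane when ω < 0.

Case ω > 0 (lower half-plane, clockwise contour ⇒ F(ω) = -2πi·ΣRes):
  Res_{z = - 6 i} g(z) = \frac{i e^{- 6 \omega}}{2}
  F(ω) = -2πi·ΣRes = \pi e^{- 6 \omega}

Case ω < 0 (upper half-plane, counterclockwise contour ⇒ F(ω) = +2πi·ΣRes):
  Res_{z = 6 i} g(z) = - \frac{i e^{6 \omega}}{2}
  F(ω) = 2πi·ΣRes = \pi e^{6 \omega}

Both cases combine into a single formula in |ω|:

F(ω) = \pi e^{- 6 \left|{\omega}\right|}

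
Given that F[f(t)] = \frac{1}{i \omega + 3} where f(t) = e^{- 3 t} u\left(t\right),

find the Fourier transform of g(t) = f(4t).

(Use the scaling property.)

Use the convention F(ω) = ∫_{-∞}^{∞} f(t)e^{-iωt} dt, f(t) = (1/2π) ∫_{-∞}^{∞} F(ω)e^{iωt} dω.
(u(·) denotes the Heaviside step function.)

F[g](ω) = \frac{1}{i \omega + 12}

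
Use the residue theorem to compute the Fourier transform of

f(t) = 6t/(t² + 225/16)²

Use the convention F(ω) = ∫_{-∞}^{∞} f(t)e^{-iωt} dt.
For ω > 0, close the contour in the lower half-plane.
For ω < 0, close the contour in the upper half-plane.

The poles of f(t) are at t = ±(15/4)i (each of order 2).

Let g(z) = f(z)e^{-iωz}; for large |z| the factor e^{-iωz} decays in the lower half-plane when ω > 0 and in the upper half-plane when ω < 0.

Case ω > 0 (lower half-plane, clockwise contour ⇒ F(ω) = -2πi·ΣRes):
  Res_{z = - \frac{15 i}{4}} g(z) = \frac{2 \omega e^{- \frac{15 \omega}{4}}}{5} (pole of order 2)
  F(ω) = -2πi·ΣRes = - \frac{4 i \pi \omega e^{- \frac{15 \omega}{4}}}{5}

Case ω < 0 (upper half-plane, counterclockwise contour ⇒ F(ω) = +2πi·ΣRes):
  Res_{z = \frac{15 i}{4}} g(z) = - \frac{2 \omega e^{\frac{15 \omega}{4}}}{5} (pole of order 2)
  F(ω) = 2πi·ΣRes = - \frac{4 i \pi \omega e^{\frac{15 \omega}{4}}}{5}

Both cases combine into a single formula in |ω|:

F(ω) = - \frac{4 i \pi \omega e^{- \frac{15 \left|{\omega}\right|}{4}}}{5}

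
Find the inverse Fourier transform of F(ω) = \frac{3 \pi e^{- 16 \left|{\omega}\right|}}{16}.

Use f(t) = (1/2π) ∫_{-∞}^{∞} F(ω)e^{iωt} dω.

f(t) = \frac{3}{t^{2} + 256}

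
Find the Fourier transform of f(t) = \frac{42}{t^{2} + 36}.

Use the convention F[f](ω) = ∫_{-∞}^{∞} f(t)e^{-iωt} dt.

F(ω) = 7 \pi e^{- 6 \left|{\omega}\right|}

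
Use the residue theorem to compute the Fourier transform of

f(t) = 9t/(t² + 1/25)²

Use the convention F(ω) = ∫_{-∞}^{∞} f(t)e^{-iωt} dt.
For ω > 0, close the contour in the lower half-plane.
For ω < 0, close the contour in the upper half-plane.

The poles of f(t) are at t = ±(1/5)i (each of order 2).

Let g(z) = f(z)e^{-iωz}; for large |z| the factor e^{-iωz} decays in the lower half-plane when ω > 0 and in the upper half-plane when ω < 0.

Case ω > 0 (lower half-plane, clockwise contour ⇒ F(ω) = -2πi·ΣRes):
  Res_{z = - \frac{i}{5}} g(z) = \frac{45 \omega e^{- \frac{\omega}{5}}}{4} (pole of order 2)
  F(ω) = -2πi·ΣRes = - \frac{45 i \pi \omega e^{- \frac{\omega}{5}}}{2}

Case ω < 0 (upper half-plane, counterclockwise contour ⇒ F(ω) = +2πi·ΣRes):
  Res_{z = \frac{i}{5}} g(z) = - \frac{45 \omega e^{\frac{\omega}{5}}}{4} (pole of order 2)
  F(ω) = 2πi·ΣRes = - \frac{45 i \pi \omega e^{\frac{\omega}{5}}}{2}

Both cases combine into a single formula in |ω|:

F(ω) = - \frac{45 i \pi \omega e^{- \frac{\left|{\omega}\right|}{5}}}{2}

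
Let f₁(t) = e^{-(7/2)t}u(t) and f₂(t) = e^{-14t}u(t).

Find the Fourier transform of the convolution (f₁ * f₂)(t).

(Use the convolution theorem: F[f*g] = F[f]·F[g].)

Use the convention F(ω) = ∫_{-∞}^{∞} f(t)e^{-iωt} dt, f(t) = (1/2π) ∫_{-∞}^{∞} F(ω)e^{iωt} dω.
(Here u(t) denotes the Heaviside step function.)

F[f₁*f₂](ω) = \frac{2}{\left(i \omega + 14\right) \left(2 i \omega + 7\right)}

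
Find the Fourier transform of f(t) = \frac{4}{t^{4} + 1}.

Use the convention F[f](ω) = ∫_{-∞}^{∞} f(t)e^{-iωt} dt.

F(ω) = 4 \pi e^{- \frac{\sqrt{2} \left|{\omega}\right|}{2}} \sin{\left(\frac{\sqrt{2} \left|{\omega}\right|}{2} + \frac{\pi}{4} \right)}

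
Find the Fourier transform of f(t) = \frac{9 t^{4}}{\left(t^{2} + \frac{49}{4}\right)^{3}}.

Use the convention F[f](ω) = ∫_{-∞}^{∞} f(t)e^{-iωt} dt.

F(ω) = \frac{9 \pi \left(49 \omega^{2} - 70 \left|{\omega}\right| + 12\right) e^{- \frac{7 \left|{\omega}\right|}{2}}}{112}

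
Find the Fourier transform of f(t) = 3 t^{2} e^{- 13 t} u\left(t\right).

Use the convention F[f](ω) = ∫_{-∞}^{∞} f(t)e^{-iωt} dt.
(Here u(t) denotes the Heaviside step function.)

F(ω) = \frac{6}{\left(i \omega + 13\right)^{3}}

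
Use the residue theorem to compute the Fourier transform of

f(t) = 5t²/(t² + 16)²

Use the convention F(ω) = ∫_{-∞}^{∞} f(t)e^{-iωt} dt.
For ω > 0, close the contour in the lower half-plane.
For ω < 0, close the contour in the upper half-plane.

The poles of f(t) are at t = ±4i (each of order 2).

Let g(z) = f(z)e^{-iωz}; for large |z| the factor e^{-iωz} decays in the lower half-plane when ω > 0 and in the upper half-plane when ω < 0.

Case ω > 0 (lower half-plane, clockwise contour ⇒ F(ω) = -2πi·ΣRes):
  Res_{z = - 4 i} g(z) = \frac{5 i \left(1 - 4 \omega\right) e^{- 4 \omega}}{16} (pole of order 2)
  F(ω) = -2πi·ΣRes = \frac{5 \pi \left(1 - 4 \omega\right) e^{- 4 \omega}}{8}

Case ω < 0 (upper half-plane, counterclockwise contour ⇒ F(ω) = +2πi·ΣRes):
  Res_{z = 4 i} g(z) = \frac{5 i \left(- 4 \omega - 1\right) e^{4 \omega}}{16} (pole of order 2)
  F(ω) = 2πi·ΣRes = \frac{5 \pi \left(4 \omega + 1\right) e^{4 \omega}}{8}

Both cases combine into a single formula in |ω|:

F(ω) = \frac{5 \pi \left(1 - 4 \left|{\omega}\right|\right) e^{- 4 \left|{\omega}\right|}}{8}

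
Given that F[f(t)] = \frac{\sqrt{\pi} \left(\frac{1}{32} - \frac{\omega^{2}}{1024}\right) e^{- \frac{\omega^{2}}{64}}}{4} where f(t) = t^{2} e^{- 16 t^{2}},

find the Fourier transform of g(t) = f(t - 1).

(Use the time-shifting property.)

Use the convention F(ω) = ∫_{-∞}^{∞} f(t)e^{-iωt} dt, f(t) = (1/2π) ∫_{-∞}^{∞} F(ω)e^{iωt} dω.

F[g](ω) = \frac{\sqrt{\pi} \left(32 - \omega^{2}\right) e^{- \omega \left(\frac{\omega}{64} + i\right)}}{4096}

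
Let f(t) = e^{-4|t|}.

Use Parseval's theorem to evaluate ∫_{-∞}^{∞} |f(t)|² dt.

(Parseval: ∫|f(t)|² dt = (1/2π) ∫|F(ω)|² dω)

∫|f(t)|² dt = \frac{1}{4}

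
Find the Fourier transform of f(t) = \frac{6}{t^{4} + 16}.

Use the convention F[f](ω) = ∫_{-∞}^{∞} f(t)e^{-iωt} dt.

F(ω) = \frac{3 \pi e^{- \sqrt{2} \left|{\omega}\right|} \sin{\left(\sqrt{2} \left|{\omega}\right| + \frac{\pi}{4} \right)}}{4}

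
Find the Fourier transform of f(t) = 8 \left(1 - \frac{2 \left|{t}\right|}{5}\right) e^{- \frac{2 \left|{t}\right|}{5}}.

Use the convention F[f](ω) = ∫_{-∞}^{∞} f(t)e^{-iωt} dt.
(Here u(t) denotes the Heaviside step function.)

F(ω) = \frac{8000 \omega^{2}}{\left(25 \omega^{2} + 4\right)^{2}}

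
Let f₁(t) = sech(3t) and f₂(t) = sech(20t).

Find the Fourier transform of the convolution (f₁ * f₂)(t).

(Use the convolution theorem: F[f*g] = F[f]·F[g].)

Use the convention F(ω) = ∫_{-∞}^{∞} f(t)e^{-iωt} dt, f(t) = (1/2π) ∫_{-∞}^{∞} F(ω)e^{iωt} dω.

F[f₁*f₂](ω) = \frac{\pi^{2}}{60 \cosh{\left(\frac{\pi \omega}{40} \right)} \cosh{\left(\frac{\pi \omega}{6} \right)}}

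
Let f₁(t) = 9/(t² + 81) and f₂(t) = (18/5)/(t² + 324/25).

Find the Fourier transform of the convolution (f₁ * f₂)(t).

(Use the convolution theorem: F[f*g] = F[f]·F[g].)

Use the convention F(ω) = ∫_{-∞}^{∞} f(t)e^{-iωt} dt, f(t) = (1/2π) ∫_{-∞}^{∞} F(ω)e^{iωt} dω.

F[f₁*f₂](ω) = \pi^{2} e^{- \frac{63 \left|{\omega}\right|}{5}}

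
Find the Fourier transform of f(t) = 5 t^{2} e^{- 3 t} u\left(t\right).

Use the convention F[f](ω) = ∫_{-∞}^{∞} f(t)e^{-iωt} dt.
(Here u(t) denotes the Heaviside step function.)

F(ω) = \frac{10}{\left(i \omega + 3\right)^{3}}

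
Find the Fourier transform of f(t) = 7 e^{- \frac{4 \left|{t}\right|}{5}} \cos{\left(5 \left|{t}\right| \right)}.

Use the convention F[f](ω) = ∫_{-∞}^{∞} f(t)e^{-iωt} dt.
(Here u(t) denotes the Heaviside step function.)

F(ω) = \frac{280 \left(25 \omega^{2} + 641\right)}{625 \omega^{4} - 30450 \omega^{2} + 410881}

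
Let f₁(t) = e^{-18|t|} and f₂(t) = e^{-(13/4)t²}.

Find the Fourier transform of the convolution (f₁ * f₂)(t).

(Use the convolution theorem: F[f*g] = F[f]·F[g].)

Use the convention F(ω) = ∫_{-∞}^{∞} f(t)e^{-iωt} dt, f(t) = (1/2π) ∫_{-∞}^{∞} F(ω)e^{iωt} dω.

F[f₁*f₂](ω) = \frac{72 \sqrt{13} \sqrt{\pi} e^{- \frac{\omega^{2}}{13}}}{13 \left(\omega^{2} + 324\right)}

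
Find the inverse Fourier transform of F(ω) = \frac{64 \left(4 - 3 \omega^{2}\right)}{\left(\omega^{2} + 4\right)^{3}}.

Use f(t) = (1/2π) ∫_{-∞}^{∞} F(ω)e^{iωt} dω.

f(t) = 8 t^{2} e^{- 2 \left|{t}\right|}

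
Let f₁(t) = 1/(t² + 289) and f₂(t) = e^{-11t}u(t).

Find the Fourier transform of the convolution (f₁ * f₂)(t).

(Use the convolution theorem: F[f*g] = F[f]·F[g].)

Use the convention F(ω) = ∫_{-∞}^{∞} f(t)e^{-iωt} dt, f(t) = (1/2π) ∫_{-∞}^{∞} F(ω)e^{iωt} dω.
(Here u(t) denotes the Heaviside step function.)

F[f₁*f₂](ω) = \frac{\pi e^{- 17 \left|{\omega}\right|}}{17 \left(i \omega + 11\right)}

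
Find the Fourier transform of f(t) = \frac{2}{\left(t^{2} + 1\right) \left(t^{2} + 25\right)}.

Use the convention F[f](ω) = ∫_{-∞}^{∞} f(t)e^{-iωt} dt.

F(ω) = \frac{\pi e^{- \left|{\omega}\right|}}{12} - \frac{\pi e^{- 5 \left|{\omega}\right|}}{60}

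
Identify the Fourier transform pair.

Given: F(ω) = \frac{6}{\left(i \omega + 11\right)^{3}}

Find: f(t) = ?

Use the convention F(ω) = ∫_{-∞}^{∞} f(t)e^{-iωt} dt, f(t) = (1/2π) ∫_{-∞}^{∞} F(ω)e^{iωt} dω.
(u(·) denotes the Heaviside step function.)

f(t) = 3 t^{2} e^{- 11 t} u\left(t\right)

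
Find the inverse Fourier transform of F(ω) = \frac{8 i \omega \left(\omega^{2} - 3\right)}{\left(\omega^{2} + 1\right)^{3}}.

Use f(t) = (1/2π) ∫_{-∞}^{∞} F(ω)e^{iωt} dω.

f(t) = 2 t e^{- \left|{t}\right|} \left|{t}\right|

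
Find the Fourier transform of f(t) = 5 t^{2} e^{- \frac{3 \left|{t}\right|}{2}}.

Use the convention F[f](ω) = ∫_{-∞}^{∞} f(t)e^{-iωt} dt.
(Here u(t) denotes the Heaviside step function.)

F(ω) = \frac{1440 \left(3 - 4 \omega^{2}\right)}{\left(4 \omega^{2} + 9\right)^{3}}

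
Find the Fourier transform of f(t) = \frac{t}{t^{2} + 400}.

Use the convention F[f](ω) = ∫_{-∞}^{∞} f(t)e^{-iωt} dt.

F(ω) = - i \pi e^{- 20 \left|{\omega}\right|} \operatorname{sign}{\left(\omega \right)}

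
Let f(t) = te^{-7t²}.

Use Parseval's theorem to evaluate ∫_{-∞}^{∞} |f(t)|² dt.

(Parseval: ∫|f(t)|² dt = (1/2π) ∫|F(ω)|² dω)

∫|f(t)|² dt = \frac{\sqrt{14} \sqrt{\pi}}{392}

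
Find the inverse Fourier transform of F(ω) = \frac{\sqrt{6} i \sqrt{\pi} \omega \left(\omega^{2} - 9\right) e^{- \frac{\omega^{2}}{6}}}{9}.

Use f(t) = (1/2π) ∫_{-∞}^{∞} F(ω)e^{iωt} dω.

f(t) = 9 t^{3} e^{- \frac{3 t^{2}}{2}}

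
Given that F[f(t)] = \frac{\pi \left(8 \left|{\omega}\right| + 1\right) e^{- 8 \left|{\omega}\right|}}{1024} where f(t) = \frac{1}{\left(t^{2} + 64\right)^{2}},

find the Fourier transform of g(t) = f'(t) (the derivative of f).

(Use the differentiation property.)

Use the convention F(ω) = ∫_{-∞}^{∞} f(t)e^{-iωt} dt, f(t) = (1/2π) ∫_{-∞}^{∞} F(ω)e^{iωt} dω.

F[g](ω) = \frac{i \pi \omega \left(8 \left|{\omega}\right| + 1\right) e^{- 8 \left|{\omega}\right|}}{1024}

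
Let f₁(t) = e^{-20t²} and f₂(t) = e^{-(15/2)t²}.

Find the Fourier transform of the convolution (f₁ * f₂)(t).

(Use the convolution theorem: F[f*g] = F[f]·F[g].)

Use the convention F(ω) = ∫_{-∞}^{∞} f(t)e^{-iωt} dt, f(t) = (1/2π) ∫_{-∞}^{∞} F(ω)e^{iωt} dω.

F[f₁*f₂](ω) = \frac{\sqrt{6} \pi e^{- \frac{11 \omega^{2}}{240}}}{30}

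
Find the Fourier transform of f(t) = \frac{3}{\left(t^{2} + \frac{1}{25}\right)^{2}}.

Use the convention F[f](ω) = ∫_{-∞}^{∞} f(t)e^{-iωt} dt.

F(ω) = \frac{75 \pi \left(\left|{\omega}\right| + 5\right) e^{- \frac{\left|{\omega}\right|}{5}}}{2}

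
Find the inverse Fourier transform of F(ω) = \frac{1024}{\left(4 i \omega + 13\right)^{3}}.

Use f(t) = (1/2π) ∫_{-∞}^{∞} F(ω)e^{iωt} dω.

f(t) = 8 t^{2} e^{- \frac{13 t}{4}} u\left(t\right)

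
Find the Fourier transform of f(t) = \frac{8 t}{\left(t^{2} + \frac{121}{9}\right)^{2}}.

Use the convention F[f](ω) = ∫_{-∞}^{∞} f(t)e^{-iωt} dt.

F(ω) = - \frac{12 i \pi \omega e^{- \frac{11 \left|{\omega}\right|}{3}}}{11}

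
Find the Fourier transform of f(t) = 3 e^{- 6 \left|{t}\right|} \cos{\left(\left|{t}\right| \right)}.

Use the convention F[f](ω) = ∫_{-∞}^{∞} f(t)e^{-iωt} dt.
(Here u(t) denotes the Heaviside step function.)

F(ω) = \frac{36 \left(\omega^{2} + 37\right)}{\omega^{4} + 70 \omega^{2} + 1369}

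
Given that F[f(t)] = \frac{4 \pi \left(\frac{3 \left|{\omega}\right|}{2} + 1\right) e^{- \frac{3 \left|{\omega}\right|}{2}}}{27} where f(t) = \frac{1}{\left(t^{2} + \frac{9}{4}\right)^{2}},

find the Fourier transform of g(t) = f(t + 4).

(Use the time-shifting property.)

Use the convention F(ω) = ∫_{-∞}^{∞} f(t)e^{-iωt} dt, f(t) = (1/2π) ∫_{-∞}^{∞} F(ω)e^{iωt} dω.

F[g](ω) = \frac{2 \pi \left(3 \left|{\omega}\right| + 2\right) e^{4 i \omega - \frac{3 \left|{\omega}\right|}{2}}}{27}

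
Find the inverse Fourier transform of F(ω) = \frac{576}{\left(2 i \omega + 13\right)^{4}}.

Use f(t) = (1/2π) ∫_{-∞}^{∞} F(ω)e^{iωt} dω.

f(t) = 6 t^{3} e^{- \frac{13 t}{2}} u\left(t\right)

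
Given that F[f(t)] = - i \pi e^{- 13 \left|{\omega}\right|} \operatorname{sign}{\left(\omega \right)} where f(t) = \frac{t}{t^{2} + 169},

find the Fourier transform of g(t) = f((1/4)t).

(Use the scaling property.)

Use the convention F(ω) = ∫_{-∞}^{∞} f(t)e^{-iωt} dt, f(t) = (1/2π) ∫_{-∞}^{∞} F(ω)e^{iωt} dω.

F[g](ω) = - 4 i \pi e^{- 52 \left|{\omega}\right|} \operatorname{sign}{\left(\omega \right)}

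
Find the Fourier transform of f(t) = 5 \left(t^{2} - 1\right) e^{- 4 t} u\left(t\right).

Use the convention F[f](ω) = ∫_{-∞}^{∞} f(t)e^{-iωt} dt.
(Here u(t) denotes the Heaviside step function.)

F(ω) = \frac{5 \left(2 i \omega - \left(i \omega + 4\right)^{3} + 8\right)}{\left(i \omega + 4\right)^{4}}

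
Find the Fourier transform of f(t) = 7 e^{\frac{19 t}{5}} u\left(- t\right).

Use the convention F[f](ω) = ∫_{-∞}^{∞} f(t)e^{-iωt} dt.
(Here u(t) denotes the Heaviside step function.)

F(ω) = - \frac{35}{5 i \omega - 19}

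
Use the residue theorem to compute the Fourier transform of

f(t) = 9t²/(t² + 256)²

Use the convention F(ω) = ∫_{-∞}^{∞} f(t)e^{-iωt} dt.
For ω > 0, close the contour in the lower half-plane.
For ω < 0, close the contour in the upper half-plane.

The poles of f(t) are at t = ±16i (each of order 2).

Let g(z) = f(z)e^{-iωz}; for large |z| the factor e^{-iωz} decays in the lower half-plane when ω > 0 and in the upper half-plane when ω < 0.

Case ω > 0 (lower half-plane, clockwise contour ⇒ F(ω) = -2πi·ΣRes):
  Res_{z = - 16 i} g(z) = \frac{9 i \left(1 - 16 \omega\right) e^{- 16 \omega}}{64} (pole of order 2)
  F(ω) = -2πi·ΣRes = \frac{9 \pi \left(1 - 16 \omega\right) e^{- 16 \omega}}{32}

Case ω < 0 (upper half-plane, counterclockwise contour ⇒ F(ω) = +2πi·ΣRes):
  Res_{z = 16 i} g(z) = \frac{9 i \left(- 16 \omega - 1\right) e^{16 \omega}}{64} (pole of order 2)
  F(ω) = 2πi·ΣRes = \frac{9 \pi \left(16 \omega + 1\right) e^{16 \omega}}{32}

Both cases combine into a single formula in |ω|:

F(ω) = \frac{9 \pi \left(1 - 16 \left|{\omega}\right|\right) e^{- 16 \left|{\omega}\right|}}{32}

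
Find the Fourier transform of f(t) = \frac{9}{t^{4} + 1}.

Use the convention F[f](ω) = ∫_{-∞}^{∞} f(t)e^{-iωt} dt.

F(ω) = 9 \pi e^{- \frac{\sqrt{2} \left|{\omega}\right|}{2}} \sin{\left(\frac{\sqrt{2} \left|{\omega}\right|}{2} + \frac{\pi}{4} \right)}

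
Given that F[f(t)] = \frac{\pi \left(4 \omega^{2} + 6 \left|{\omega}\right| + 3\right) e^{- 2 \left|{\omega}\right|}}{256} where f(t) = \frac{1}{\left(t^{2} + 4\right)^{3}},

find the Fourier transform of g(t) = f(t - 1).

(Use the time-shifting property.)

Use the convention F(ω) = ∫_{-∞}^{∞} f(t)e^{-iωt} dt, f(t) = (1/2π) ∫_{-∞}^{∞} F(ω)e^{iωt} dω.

F[g](ω) = \frac{\pi \left(4 \omega^{2} + 6 \left|{\omega}\right| + 3\right) e^{- i \omega - 2 \left|{\omega}\right|}}{256}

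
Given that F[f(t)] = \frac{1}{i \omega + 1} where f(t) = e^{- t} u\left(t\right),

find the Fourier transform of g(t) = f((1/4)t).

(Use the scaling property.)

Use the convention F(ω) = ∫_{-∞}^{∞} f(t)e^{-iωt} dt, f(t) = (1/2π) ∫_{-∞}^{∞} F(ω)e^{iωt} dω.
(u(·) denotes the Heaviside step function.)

F[g](ω) = \frac{4}{4 i \omega + 1}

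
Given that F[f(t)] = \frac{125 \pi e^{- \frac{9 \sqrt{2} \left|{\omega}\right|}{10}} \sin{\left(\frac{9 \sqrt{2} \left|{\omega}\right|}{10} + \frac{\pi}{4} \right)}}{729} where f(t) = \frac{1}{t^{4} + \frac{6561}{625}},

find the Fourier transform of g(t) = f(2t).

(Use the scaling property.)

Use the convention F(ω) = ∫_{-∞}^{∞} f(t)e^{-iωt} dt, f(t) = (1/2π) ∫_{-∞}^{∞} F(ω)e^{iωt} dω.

F[g](ω) = \frac{125 \pi e^{- \frac{9 \sqrt{2} \left|{\omega}\right|}{20}} \sin{\left(\frac{9 \sqrt{2} \left|{\omega}\right|}{20} + \frac{\pi}{4} \right)}}{1458}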